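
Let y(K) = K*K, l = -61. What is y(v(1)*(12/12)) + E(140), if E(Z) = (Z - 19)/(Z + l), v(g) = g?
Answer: 200/79 ≈ 2.5316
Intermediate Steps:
E(Z) = (-19 + Z)/(-61 + Z) (E(Z) = (Z - 19)/(Z - 61) = (-19 + Z)/(-61 + Z))
y(K) = K²
y(v(1)*(12/12)) + E(140) = (1*(12/12))² + (-19 + 140)/(-61 + 140) = (1*(12*(1/12)))² + 121/79 = (1*1)² + (1/79)*121 = 1² + 121/79 = 1 + 121/79 = 200/79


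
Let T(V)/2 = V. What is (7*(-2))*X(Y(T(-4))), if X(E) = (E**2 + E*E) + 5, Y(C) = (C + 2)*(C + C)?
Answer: -258118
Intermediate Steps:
T(V) = 2*V
Y(C) = 2*C*(2 + C) (Y(C) = (2 + C)*(2*C) = 2*C*(2 + C))
X(E) = 5 + 2*E**2 (X(E) = (E**2 + E**2) + 5 = 2*E**2 + 5 = 5 + 2*E**2)
(7*(-2))*X(Y(T(-4))) = (7*(-2))*(5 + 2*(2*(2*(-4))*(2 + 2*(-4)))**2) = -14*(5 + 2*(2*(-8)*(2 - 8))**2) = -14*(5 + 2*(2*(-8)*(-6))**2) = -14*(5 + 2*96**2) = -14*(5 + 2*9216) = -14*(5 + 18432) = -14*18437 = -258118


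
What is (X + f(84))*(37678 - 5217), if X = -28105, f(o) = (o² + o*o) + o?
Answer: -451500049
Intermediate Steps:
f(o) = o + 2*o² (f(o) = (o² + o²) + o = 2*o² + o = o + 2*o²)
(X + f(84))*(37678 - 5217) = (-28105 + 84*(1 + 2*84))*(37678 - 5217) = (-28105 + 84*(1 + 168))*32461 = (-28105 + 84*169)*32461 = (-28105 + 14196)*32461 = -13909*32461 = -451500049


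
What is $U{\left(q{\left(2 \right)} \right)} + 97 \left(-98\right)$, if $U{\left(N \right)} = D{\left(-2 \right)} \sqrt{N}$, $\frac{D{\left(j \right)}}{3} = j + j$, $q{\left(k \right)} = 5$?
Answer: $-9506 - 12 \sqrt{5} \approx -9532.8$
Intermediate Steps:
$D{\left(j \right)} = 6 j$ ($D{\left(j \right)} = 3 \left(j + j\right) = 3 \cdot 2 j = 6 j$)
$U{\left(N \right)} = - 12 \sqrt{N}$ ($U{\left(N \right)} = 6 \left(-2\right) \sqrt{N} = - 12 \sqrt{N}$)
$U{\left(q{\left(2 \right)} \right)} + 97 \left(-98\right) = - 12 \sqrt{5} + 97 \left(-98\right) = - 12 \sqrt{5} - 9506 = -9506 - 12 \sqrt{5}$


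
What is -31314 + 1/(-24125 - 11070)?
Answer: -1102096231/35195 ≈ -31314.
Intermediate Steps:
-31314 + 1/(-24125 - 11070) = -31314 + 1/(-35195) = -31314 - 1/35195 = -1102096231/35195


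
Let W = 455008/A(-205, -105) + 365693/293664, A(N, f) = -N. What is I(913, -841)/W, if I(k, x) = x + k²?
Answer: 2638482013440/7036549283 ≈ 374.97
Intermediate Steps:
W = 7036549283/3168480 (W = 455008/((-1*(-205))) + 365693/293664 = 455008/205 + 365693*(1/293664) = 455008*(1/205) + 19247/15456 = 455008/205 + 19247/15456 = 7036549283/3168480 ≈ 2220.8)
I(913, -841)/W = (-841 + 913²)/(7036549283/3168480) = (-841 + 833569)*(3168480/7036549283) = 832728*(3168480/7036549283) = 2638482013440/7036549283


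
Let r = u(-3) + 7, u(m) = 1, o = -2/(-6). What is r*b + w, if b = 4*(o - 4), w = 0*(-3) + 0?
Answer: -352/3 ≈ -117.33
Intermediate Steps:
o = 1/3 (o = -2*(-1/6) = 1/3 ≈ 0.33333)
w = 0 (w = 0 + 0 = 0)
r = 8 (r = 1 + 7 = 8)
b = -44/3 (b = 4*(1/3 - 4) = 4*(-11/3) = -44/3 ≈ -14.667)
r*b + w = 8*(-44/3) + 0 = -352/3 + 0 = -352/3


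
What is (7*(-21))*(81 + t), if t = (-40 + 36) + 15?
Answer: -13524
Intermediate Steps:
t = 11 (t = -4 + 15 = 11)
(7*(-21))*(81 + t) = (7*(-21))*(81 + 11) = -147*92 = -13524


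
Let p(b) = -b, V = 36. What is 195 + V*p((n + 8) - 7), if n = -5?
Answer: 339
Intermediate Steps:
195 + V*p((n + 8) - 7) = 195 + 36*(-((-5 + 8) - 7)) = 195 + 36*(-(3 - 7)) = 195 + 36*(-1*(-4)) = 195 + 36*4 = 195 + 144 = 339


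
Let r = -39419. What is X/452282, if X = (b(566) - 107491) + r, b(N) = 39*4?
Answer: -73377/226141 ≈ -0.32447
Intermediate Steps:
b(N) = 156
X = -146754 (X = (156 - 107491) - 39419 = -107335 - 39419 = -146754)
X/452282 = -146754/452282 = -146754*1/452282 = -73377/226141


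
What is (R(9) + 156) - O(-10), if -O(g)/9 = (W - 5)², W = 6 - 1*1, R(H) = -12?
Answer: 144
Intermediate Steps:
W = 5 (W = 6 - 1 = 5)
O(g) = 0 (O(g) = -9*(5 - 5)² = -9*0² = -9*0 = 0)
(R(9) + 156) - O(-10) = (-12 + 156) - 1*0 = 144 + 0 = 144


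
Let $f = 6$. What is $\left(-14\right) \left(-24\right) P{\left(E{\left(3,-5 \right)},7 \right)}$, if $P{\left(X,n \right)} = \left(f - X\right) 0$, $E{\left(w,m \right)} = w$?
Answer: $0$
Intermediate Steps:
$P{\left(X,n \right)} = 0$ ($P{\left(X,n \right)} = \left(6 - X\right) 0 = 0$)
$\left(-14\right) \left(-24\right) P{\left(E{\left(3,-5 \right)},7 \right)} = \left(-14\right) \left(-24\right) 0 = 336 \cdot 0 = 0$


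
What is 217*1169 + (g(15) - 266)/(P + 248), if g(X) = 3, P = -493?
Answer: 62150148/245 ≈ 2.5367e+5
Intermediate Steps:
217*1169 + (g(15) - 266)/(P + 248) = 217*1169 + (3 - 266)/(-493 + 248) = 253673 - 263/(-245) = 253673 - 263*(-1/245) = 253673 + 263/245 = 62150148/245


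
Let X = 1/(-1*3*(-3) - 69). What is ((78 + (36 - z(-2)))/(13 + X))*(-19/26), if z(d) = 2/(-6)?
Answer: -3430/533 ≈ -6.4353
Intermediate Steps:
z(d) = -1/3 (z(d) = 2*(-1/6) = -1/3)
X = -1/60 (X = 1/(-3*(-3) - 69) = 1/(9 - 69) = 1/(-60) = -1/60 ≈ -0.016667)
((78 + (36 - z(-2)))/(13 + X))*(-19/26) = ((78 + (36 - 1*(-1/3)))/(13 - 1/60))*(-19/26) = ((78 + (36 + 1/3))/(779/60))*(-19*1/26) = ((78 + 109/3)*(60/779))*(-19/26) = ((343/3)*(60/779))*(-19/26) = (6860/779)*(-19/26) = -3430/533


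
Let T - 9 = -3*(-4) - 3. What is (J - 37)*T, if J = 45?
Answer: 144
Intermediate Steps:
T = 18 (T = 9 + (-3*(-4) - 3) = 9 + (12 - 3) = 9 + 9 = 18)
(J - 37)*T = (45 - 37)*18 = 8*18 = 144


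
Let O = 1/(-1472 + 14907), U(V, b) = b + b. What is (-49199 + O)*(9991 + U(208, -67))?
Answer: -6515364275348/13435 ≈ -4.8495e+8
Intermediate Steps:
U(V, b) = 2*b
O = 1/13435 ≈ 7.4432e-5
(-49199 + O)*(9991 + U(208, -67)) = (-49199 + 1/13435)*(9991 + 2*(-67)) = -660988564*(9991 - 134)/13435 = -660988564/13435*9857 = -6515364275348/13435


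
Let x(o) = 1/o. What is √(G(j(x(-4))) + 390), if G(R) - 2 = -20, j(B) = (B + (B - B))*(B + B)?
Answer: 2*√93 ≈ 19.287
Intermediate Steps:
x(o) = 1/o
j(B) = 2*B² (j(B) = (B + 0)*(2*B) = B*(2*B) = 2*B²)
G(R) = -18 (G(R) = 2 - 20 = -18)
√(G(j(x(-4))) + 390) = √(-18 + 390) = √372 = 2*√93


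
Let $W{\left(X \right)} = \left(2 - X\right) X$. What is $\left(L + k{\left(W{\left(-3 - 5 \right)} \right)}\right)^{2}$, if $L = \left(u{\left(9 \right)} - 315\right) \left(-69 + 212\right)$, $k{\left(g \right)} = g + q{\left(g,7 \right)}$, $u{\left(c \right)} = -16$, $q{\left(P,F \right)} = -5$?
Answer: $2248466724$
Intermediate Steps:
$W{\left(X \right)} = X \left(2 - X\right)$
$k{\left(g \right)} = -5 + g$ ($k{\left(g \right)} = g - 5 = -5 + g$)
$L = -47333$ ($L = \left(-16 - 315\right) \left(-69 + 212\right) = \left(-331\right) 143 = -47333$)
$\left(L + k{\left(W{\left(-3 - 5 \right)} \right)}\right)^{2} = \left(-47333 + \left(-5 + \left(-3 - 5\right) \left(2 - \left(-3 - 5\right)\right)\right)\right)^{2} = \left(-47333 - \left(5 + 8 \left(2 - -8\right)\right)\right)^{2} = \left(-47333 - \left(5 + 8 \left(2 + 8\right)\right)\right)^{2} = \left(-47333 - 85\right)^{2} = \left(-47418\right)^{2} = 2248466724$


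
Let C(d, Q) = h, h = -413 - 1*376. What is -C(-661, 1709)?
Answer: 789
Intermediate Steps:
h = -789 (h = -413 - 376 = -789)
C(d, Q) = -789
-C(-661, 1709) = -1*(-789) = 789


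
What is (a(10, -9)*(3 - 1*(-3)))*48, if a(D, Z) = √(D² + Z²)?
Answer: 288*√181 ≈ 3874.6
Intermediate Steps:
(a(10, -9)*(3 - 1*(-3)))*48 = (√(10² + (-9)²)*(3 - 1*(-3)))*48 = (√(100 + 81)*(3 + 3))*48 = (√181*6)*48 = (6*√181)*48 = 288*√181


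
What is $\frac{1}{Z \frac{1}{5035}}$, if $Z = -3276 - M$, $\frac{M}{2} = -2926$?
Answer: $\frac{5035}{2576} \approx 1.9546$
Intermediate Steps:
$M = -5852$ ($M = 2 \left(-2926\right) = -5852$)
$Z = 2576$ ($Z = -3276 - -5852 = -3276 + 5852 = 2576$)
$\frac{1}{Z \frac{1}{5035}} = \frac{1}{2576 \cdot \frac{1}{5035}} = \frac{1}{\frac{2576}{5035}} = \frac{5035}{2576}$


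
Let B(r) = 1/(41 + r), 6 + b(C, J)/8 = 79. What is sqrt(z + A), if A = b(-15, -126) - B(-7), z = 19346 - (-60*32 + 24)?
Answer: sqrt(25230822)/34 ≈ 147.74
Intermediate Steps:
b(C, J) = 584 (b(C, J) = -48 + 8*79 = -48 + 632 = 584)
z = 21242 (z = 19346 - (-1920 + 24) = 19346 - 1*(-1896) = 19346 + 1896 = 21242)
A = 19855/34 (A = 584 - 1/(41 - 7) = 584 - 1/34 = 19855/34 ≈ 583.97)
sqrt(z + A) = sqrt(21242 + 19855/34) = sqrt(742083/34) = sqrt(25230822)/34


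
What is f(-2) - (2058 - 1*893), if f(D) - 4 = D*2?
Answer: -1165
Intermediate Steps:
f(D) = 4 + 2*D (f(D) = 4 + D*2 = 4 + 2*D)
f(-2) - (2058 - 1*893) = (4 + 2*(-2)) - (2058 - 1*893) = (4 - 4) - (2058 - 893) = 0 - 1*1165 = 0 - 1165 = -1165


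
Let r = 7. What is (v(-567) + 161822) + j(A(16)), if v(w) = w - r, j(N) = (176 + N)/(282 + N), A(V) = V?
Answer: 24026048/149 ≈ 1.6125e+5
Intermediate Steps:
j(N) = (176 + N)/(282 + N)
v(w) = -7 + w (v(w) = w - 1*7 = w - 7 = -7 + w)
(v(-567) + 161822) + j(A(16)) = ((-7 - 567) + 161822) + (176 + 16)/(282 + 16) = (-574 + 161822) + 192/298 = 161248 + (1/298)*192 = 161248 + 96/149 = 24026048/149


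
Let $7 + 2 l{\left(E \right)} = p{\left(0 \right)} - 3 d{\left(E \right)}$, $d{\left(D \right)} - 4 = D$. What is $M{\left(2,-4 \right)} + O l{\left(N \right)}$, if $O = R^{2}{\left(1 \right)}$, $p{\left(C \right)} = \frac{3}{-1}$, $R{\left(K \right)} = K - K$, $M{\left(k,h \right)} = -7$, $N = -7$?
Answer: $-7$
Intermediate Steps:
$d{\left(D \right)} = 4 + D$
$R{\left(K \right)} = 0$
$p{\left(C \right)} = -3$ ($p{\left(C \right)} = 3 \left(-1\right) = -3$)
$l{\left(E \right)} = -11 - \frac{3 E}{2}$ ($l{\left(E \right)} = - \frac{7}{2} + \frac{-3 - 3 \left(4 + E\right)}{2} = - \frac{7}{2} + \frac{-3 - \left(12 + 3 E\right)}{2} = - \frac{7}{2} + \frac{-15 - 3 E}{2} = - \frac{7}{2} - \left(\frac{15}{2} + \frac{3 E}{2}\right) = -11 - \frac{3 E}{2}$)
$O = 0$ ($O = 0^{2} = 0$)
$M{\left(2,-4 \right)} + O l{\left(N \right)} = -7 + 0 \left(-11 - - \frac{21}{2}\right) = -7 + 0 \left(-11 + \frac{21}{2}\right) = -7 + 0 \left(- \frac{1}{2}\right) = -7 + 0 = -7$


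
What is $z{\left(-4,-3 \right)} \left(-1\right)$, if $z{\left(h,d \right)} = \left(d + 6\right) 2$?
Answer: $-6$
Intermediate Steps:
$z{\left(h,d \right)} = 12 + 2 d$ ($z{\left(h,d \right)} = \left(6 + d\right) 2 = 12 + 2 d$)
$z{\left(-4,-3 \right)} \left(-1\right) = \left(12 + 2 \left(-3\right)\right) \left(-1\right) = \left(12 - 6\right) \left(-1\right) = 6 \left(-1\right) = -6$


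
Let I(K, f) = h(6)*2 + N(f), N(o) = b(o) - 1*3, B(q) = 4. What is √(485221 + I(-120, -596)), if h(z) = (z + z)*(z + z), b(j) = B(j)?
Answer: √485510 ≈ 696.79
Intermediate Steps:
b(j) = 4
h(z) = 4*z² (h(z) = (2*z)*(2*z) = 4*z²)
N(o) = 1 (N(o) = 4 - 1*3 = 4 - 3 = 1)
I(K, f) = 289 (I(K, f) = (4*6²)*2 + 1 = (4*36)*2 + 1 = 144*2 + 1 = 288 + 1 = 289)
√(485221 + I(-120, -596)) = √(485221 + 289) = √485510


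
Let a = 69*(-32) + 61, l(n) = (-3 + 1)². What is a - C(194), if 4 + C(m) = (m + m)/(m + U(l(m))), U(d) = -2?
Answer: -102961/48 ≈ -2145.0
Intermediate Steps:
l(n) = 4 (l(n) = (-2)² = 4)
a = -2147 (a = -2208 + 61 = -2147)
C(m) = -4 + 2*m/(-2 + m) (C(m) = -4 + (m + m)/(m - 2) = -4 + (2*m)/(-2 + m) = -4 + 2*m/(-2 + m))
a - C(194) = -2147 - 2*(4 - 1*194)/(-2 + 194) = -2147 - 2*(4 - 194)/192 = -2147 - 2*(-190)/192 = -2147 - 1*(-95/48) = -2147 + 95/48 = -102961/48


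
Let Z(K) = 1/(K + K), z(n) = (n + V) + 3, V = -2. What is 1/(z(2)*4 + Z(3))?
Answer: 6/73 ≈ 0.082192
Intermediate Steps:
z(n) = 1 + n (z(n) = (n - 2) + 3 = (-2 + n) + 3 = 1 + n)
Z(K) = 1/(2*K)
1/(z(2)*4 + Z(3)) = 1/((1 + 2)*4 + (½)/3) = 1/(3*4 + (½)*(⅓)) = 1/(12 + ⅙) = 1/(73/6) = 6/73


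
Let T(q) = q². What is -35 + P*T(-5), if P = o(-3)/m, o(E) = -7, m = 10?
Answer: -105/2 ≈ -52.500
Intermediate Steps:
P = -7/10 ≈ -0.70000
-35 + P*T(-5) = -35 - 7/10*(-5)² = -35 - 7/10*25 = -35 - 35/2 = -105/2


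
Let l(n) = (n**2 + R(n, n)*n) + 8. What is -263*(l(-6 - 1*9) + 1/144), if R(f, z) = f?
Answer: -17345639/144 ≈ -1.2046e+5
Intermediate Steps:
l(n) = 8 + 2*n**2 (l(n) = (n**2 + n*n) + 8 = (n**2 + n**2) + 8 = 2*n**2 + 8 = 8 + 2*n**2)
-263*(l(-6 - 1*9) + 1/144) = -263*((8 + 2*(-6 - 1*9)**2) + 1/144) = -263*((8 + 2*(-6 - 9)**2) + 1/144) = -263*((8 + 2*(-15)**2) + 1/144) = -263*((8 + 2*225) + 1/144) = -263*((8 + 450) + 1/144) = -263*(458 + 1/144) = -263*65953/144 = -17345639/144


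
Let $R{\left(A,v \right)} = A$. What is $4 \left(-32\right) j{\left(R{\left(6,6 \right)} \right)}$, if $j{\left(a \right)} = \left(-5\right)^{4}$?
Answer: $-80000$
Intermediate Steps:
$j{\left(a \right)} = 625$
$4 \left(-32\right) j{\left(R{\left(6,6 \right)} \right)} = 4 \left(-32\right) 625 = \left(-128\right) 625 = -80000$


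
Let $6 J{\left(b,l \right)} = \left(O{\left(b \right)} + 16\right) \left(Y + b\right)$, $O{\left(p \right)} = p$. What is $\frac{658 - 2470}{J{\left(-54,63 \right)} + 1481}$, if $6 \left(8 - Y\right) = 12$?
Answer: $- \frac{604}{595} \approx -1.0151$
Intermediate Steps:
$Y = 6$ ($Y = 8 - 2 = 6$)
$J{\left(b,l \right)} = \frac{\left(6 + b\right) \left(16 + b\right)}{6}$ ($J{\left(b,l \right)} = \frac{\left(b + 16\right) \left(6 + b\right)}{6} = \frac{\left(16 + b\right) \left(6 + b\right)}{6} = \frac{\left(6 + b\right) \left(16 + b\right)}{6}$)
$\frac{658 - 2470}{J{\left(-54,63 \right)} + 1481} = \frac{658 - 2470}{\left(16 + \frac{\left(-54\right)^{2}}{6} + \frac{11}{3} \left(-54\right)\right) + 1481} = - \frac{1812}{\left(16 + \frac{1}{6} \cdot 2916 - 198\right) + 1481} = - \frac{1812}{\left(16 + 486 - 198\right) + 1481} = - \frac{1812}{304 + 1481} = - \frac{1812}{1785} = \left(-1812\right) \frac{1}{1785} = - \frac{604}{595}$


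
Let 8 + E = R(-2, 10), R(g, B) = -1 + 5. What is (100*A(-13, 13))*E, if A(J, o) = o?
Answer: -5200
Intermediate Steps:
R(g, B) = 4
E = -4 (E = -8 + 4 = -4)
(100*A(-13, 13))*E = (100*13)*(-4) = 1300*(-4) = -5200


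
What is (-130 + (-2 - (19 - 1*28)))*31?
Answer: -3813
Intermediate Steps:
(-130 + (-2 - (19 - 1*28)))*31 = (-130 + (-2 - (19 - 28)))*31 = (-130 + (-2 - 1*(-9)))*31 = (-130 + (-2 + 9))*31 = (-130 + 7)*31 = -123*31 = -3813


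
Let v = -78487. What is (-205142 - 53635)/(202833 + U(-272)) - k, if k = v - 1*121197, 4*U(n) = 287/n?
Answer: 44066386333252/220682017 ≈ 1.9968e+5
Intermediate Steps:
U(n) = 287/(4*n) (U(n) = (287/n)/4 = 287/(4*n))
k = -199684 (k = -78487 - 1*121197 = -78487 - 121197 = -199684)
(-205142 - 53635)/(202833 + U(-272)) - k = (-205142 - 53635)/(202833 + (287/4)/(-272)) - 1*(-199684) = -258777/(202833 + (287/4)*(-1/272)) + 199684 = -258777/(202833 - 287/1088) + 199684 = -258777/220682017/1088 + 199684 = -258777*1088/220682017 + 199684 = -281549376/220682017 + 199684 = 44066386333252/220682017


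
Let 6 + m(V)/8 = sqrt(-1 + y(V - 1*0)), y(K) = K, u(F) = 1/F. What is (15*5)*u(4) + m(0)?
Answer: -117/4 + 8*I ≈ -29.25 + 8.0*I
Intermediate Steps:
m(V) = -48 + 8*sqrt(-1 + V) (m(V) = -48 + 8*sqrt(-1 + (V - 1*0)) = -48 + 8*sqrt(-1 + (V + 0)) = -48 + 8*sqrt(-1 + V))
(15*5)*u(4) + m(0) = (15*5)/4 + (-48 + 8*sqrt(-1 + 0)) = 75*(1/4) + (-48 + 8*sqrt(-1)) = 75/4 + (-48 + 8*I) = -117/4 + 8*I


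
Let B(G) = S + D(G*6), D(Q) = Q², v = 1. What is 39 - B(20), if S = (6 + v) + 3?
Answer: -14371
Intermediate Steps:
S = 10 (S = (6 + 1) + 3 = 7 + 3 = 10)
B(G) = 10 + 36*G² (B(G) = 10 + (G*6)² = 10 + (6*G)² = 10 + 36*G²)
39 - B(20) = 39 - (10 + 36*20²) = 39 - (10 + 36*400) = 39 - (10 + 14400) = 39 - 1*14410 = 39 - 14410 = -14371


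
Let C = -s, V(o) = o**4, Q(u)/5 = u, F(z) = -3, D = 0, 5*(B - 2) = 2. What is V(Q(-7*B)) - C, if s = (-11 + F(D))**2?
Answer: 49787332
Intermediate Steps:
B = 12/5 (B = 2 + (1/5)*2 = 2 + 2/5 = 12/5 ≈ 2.4000)
Q(u) = 5*u
s = 196 (s = (-11 - 3)**2 = (-14)**2 = 196)
C = -196 (C = -1*196 = -196)
V(Q(-7*B)) - C = (5*(-7*12/5))**4 - 1*(-196) = (5*(-84/5))**4 + 196 = (-84)**4 + 196 = 49787136 + 196 = 49787332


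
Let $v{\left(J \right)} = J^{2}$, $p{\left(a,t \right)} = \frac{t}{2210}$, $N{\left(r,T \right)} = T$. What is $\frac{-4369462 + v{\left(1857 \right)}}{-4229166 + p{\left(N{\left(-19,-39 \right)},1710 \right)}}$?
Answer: $\frac{203543873}{934645515} \approx 0.21778$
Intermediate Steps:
$p{\left(a,t \right)} = \frac{t}{2210}$ ($p{\left(a,t \right)} = t \frac{1}{2210} = \frac{t}{2210}$)
$\frac{-4369462 + v{\left(1857 \right)}}{-4229166 + p{\left(N{\left(-19,-39 \right)},1710 \right)}} = \frac{-4369462 + 1857^{2}}{-4229166 + \frac{1}{2210} \cdot 1710} = \frac{-4369462 + 3448449}{-4229166 + \frac{171}{221}} = - \frac{921013}{- \frac{934645515}{221}} = \left(-921013\right) \left(- \frac{221}{934645515}\right) = \frac{203543873}{934645515}$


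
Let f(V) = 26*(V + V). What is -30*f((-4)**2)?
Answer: -24960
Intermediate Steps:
f(V) = 52*V (f(V) = 26*(2*V) = 52*V)
-30*f((-4)**2) = -1560*(-4)**2 = -1560*16 = -30*832 = -24960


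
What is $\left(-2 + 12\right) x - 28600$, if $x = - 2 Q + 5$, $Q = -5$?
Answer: $-28450$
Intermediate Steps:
$x = 15$ ($x = \left(-2\right) \left(-5\right) + 5 = 10 + 5 = 15$)
$\left(-2 + 12\right) x - 28600 = \left(-2 + 12\right) 15 - 28600 = 10 \cdot 15 - 28600 = 150 - 28600 = -28450$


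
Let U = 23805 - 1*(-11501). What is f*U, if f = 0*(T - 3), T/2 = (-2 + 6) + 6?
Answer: 0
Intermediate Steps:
T = 20 (T = 2*((-2 + 6) + 6) = 2*(4 + 6) = 2*10 = 20)
f = 0 (f = 0*(20 - 3) = 0*17 = 0)
U = 35306 (U = 23805 + 11501 = 35306)
f*U = 0*35306 = 0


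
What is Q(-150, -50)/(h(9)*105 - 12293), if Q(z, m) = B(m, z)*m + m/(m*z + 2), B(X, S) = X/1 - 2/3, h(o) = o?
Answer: -28507525/127699044 ≈ -0.22324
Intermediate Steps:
B(X, S) = -⅔ + X (B(X, S) = X*1 - 2*⅓ = X - ⅔ = -⅔ + X)
Q(z, m) = m/(2 + m*z) + m*(-⅔ + m) (Q(z, m) = (-⅔ + m)*m + m/(m*z + 2) = m*(-⅔ + m) + m/(2 + m*z) = m/(2 + m*z) + m*(-⅔ + m))
Q(-150, -50)/(h(9)*105 - 12293) = ((⅓)*(-50)*(-1 + 6*(-50) - 50*(-150)*(-2 + 3*(-50)))/(2 - 50*(-150)))/(9*105 - 12293) = ((⅓)*(-50)*(-1 - 300 - 50*(-150)*(-2 - 150))/(2 + 7500))/(945 - 12293) = ((⅓)*(-50)*(-1 - 300 - 50*(-150)*(-152))/7502)/(-11348) = ((⅓)*(-50)*(1/7502)*(-1 - 300 - 1140000))*(-1/11348) = ((⅓)*(-50)*(1/7502)*(-1140301))*(-1/11348) = (28507525/11253)*(-1/11348) = -28507525/127699044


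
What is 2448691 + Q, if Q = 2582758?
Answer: 5031449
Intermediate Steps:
2448691 + Q = 2448691 + 2582758 = 5031449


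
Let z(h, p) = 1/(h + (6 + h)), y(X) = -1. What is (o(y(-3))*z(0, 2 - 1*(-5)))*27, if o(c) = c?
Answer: -9/2 ≈ -4.5000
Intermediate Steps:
z(h, p) = 1/(6 + 2*h)
(o(y(-3))*z(0, 2 - 1*(-5)))*27 = -1/(2*(3 + 0))*27 = -1/(2*3)*27 = -1*⅙*27 = -⅙*27 = -9/2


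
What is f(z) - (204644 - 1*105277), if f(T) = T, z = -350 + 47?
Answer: -99670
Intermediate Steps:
z = -303
f(z) - (204644 - 1*105277) = -303 - (204644 - 1*105277) = -303 - (204644 - 105277) = -303 - 1*99367 = -303 - 99367 = -99670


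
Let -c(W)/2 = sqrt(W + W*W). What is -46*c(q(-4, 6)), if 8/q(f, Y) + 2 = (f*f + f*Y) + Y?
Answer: 92*sqrt(2) ≈ 130.11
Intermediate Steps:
q(f, Y) = 8/(-2 + Y + f**2 + Y*f) (q(f, Y) = 8/(-2 + ((f*f + f*Y) + Y)) = 8/(-2 + ((f**2 + Y*f) + Y)) = 8/(-2 + (Y + f**2 + Y*f)) = 8/(-2 + Y + f**2 + Y*f))
c(W) = -2*sqrt(W + W**2) (c(W) = -2*sqrt(W + W*W) = -2*sqrt(W + W**2))
-46*c(q(-4, 6)) = -(-92)*sqrt((8/(-2 + 6 + (-4)**2 + 6*(-4)))*(1 + 8/(-2 + 6 + (-4)**2 + 6*(-4)))) = -(-92)*sqrt((8/(-2 + 6 + 16 - 24))*(1 + 8/(-2 + 6 + 16 - 24))) = -(-92)*sqrt((8/(-4))*(1 + 8/(-4))) = -(-92)*sqrt((8*(-1/4))*(1 + 8*(-1/4))) = -(-92)*sqrt(-2*(1 - 2)) = -(-92)*sqrt(-2*(-1)) = -(-92)*sqrt(2) = 92*sqrt(2)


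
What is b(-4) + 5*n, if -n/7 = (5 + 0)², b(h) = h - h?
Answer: -875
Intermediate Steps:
b(h) = 0
n = -175 (n = -7*(5 + 0)² = -7*5² = -7*25 = -175)
b(-4) + 5*n = 0 + 5*(-175) = 0 - 875 = -875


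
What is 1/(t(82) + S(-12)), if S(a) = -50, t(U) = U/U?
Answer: -1/49 ≈ -0.020408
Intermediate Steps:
t(U) = 1
1/(t(82) + S(-12)) = 1/(1 - 50) = 1/(-49) = -1/49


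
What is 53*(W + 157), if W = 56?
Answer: 11289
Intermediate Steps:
53*(W + 157) = 53*(56 + 157) = 53*213 = 11289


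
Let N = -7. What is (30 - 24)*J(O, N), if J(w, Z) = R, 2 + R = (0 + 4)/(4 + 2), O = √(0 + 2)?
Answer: -8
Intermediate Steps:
O = √2 ≈ 1.4142
R = -4/3 (R = -2 + (0 + 4)/(4 + 2) = -2 + 4/6 = -2 + 4*(⅙) = -2 + ⅔ = -4/3 ≈ -1.3333)
J(w, Z) = -4/3
(30 - 24)*J(O, N) = (30 - 24)*(-4/3) = 6*(-4/3) = -8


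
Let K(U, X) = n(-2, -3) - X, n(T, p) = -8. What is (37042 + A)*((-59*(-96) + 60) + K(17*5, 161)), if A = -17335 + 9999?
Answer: 165016830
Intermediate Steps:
K(U, X) = -8 - X
A = -7336
(37042 + A)*((-59*(-96) + 60) + K(17*5, 161)) = (37042 - 7336)*((-59*(-96) + 60) + (-8 - 1*161)) = 29706*((5664 + 60) + (-8 - 161)) = 29706*(5724 - 169) = 29706*5555 = 165016830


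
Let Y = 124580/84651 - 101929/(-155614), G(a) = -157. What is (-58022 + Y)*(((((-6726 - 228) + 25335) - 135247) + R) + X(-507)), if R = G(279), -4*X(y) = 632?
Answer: 3088280485376425601/454237266 ≈ 6.7988e+9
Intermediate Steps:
X(y) = -158 (X(y) = -1/4*632 = -158)
R = -157
Y = 966027031/454237266 (Y = 124580*(1/84651) - 101929*(-1/155614) = 124580/84651 + 101929/155614 = 966027031/454237266 ≈ 2.1267)
(-58022 + Y)*(((((-6726 - 228) + 25335) - 135247) + R) + X(-507)) = (-58022 + 966027031/454237266)*(((((-6726 - 228) + 25335) - 135247) - 157) - 158) = -26354788620821*((((-6954 + 25335) - 135247) - 157) - 158)/454237266 = -26354788620821*(((18381 - 135247) - 157) - 158)/454237266 = -26354788620821*((-116866 - 157) - 158)/454237266 = -26354788620821*(-117023 - 158)/454237266 = -26354788620821/454237266*(-117181) = 3088280485376425601/454237266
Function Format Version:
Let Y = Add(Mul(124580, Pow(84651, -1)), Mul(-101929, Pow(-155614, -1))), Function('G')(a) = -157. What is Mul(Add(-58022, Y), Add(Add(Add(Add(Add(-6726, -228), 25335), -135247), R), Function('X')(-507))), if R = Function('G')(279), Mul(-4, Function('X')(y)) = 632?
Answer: Rational(3088280485376425601, 454237266) ≈ 6.7988e+9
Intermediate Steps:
Function('X')(y) = -158 (Function('X')(y) = Mul(Rational(-1, 4), 632) = -158)
R = -157
Y = Rational(966027031, 454237266) (Y = Add(Mul(124580, Rational(1, 84651)), Mul(-101929, Rational(-1, 155614))) = Add(Rational(124580, 84651), Rational(101929, 155614)) = Rational(966027031, 454237266) ≈ 2.1267)
Mul(Add(-58022, Y), Add(Add(Add(Add(Add(-6726, -228), 25335), -135247), R), Function('X')(-507))) = Mul(Add(-58022, Rational(966027031, 454237266)), Add(Add(Add(Add(Add(-6726, -228), 25335), -135247), -157), -158)) = Mul(Rational(-26354788620821, 454237266), Add(Add(Add(Add(-6954, 25335), -135247), -157), -158)) = Mul(Rational(-26354788620821, 454237266), Add(Add(Add(18381, -135247), -157), -158)) = Mul(Rational(-26354788620821, 454237266), Add(Add(-116866, -157), -158)) = Mul(Rational(-26354788620821, 454237266), Add(-117023, -158)) = Mul(Rational(-26354788620821, 454237266), -117181) = Rational(3088280485376425601, 454237266)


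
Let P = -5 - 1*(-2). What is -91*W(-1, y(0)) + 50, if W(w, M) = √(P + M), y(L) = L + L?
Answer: 50 - 91*I*√3 ≈ 50.0 - 157.62*I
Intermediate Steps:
P = -3 (P = -5 + 2 = -3)
y(L) = 2*L
W(w, M) = √(-3 + M)
-91*W(-1, y(0)) + 50 = -91*√(-3 + 2*0) + 50 = -91*√(-3 + 0) + 50 = -91*I*√3 + 50 = 50 - 91*I*√3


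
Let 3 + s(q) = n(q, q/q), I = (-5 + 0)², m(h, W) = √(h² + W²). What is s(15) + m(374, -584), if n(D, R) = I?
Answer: 22 + 2*√120233 ≈ 715.49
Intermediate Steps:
m(h, W) = √(W² + h²)
I = 25 (I = (-5)² = 25)
n(D, R) = 25
s(q) = 22 (s(q) = -3 + 25 = 22)
s(15) + m(374, -584) = 22 + √((-584)² + 374²) = 22 + √(341056 + 139876) = 22 + √480932 = 22 + 2*√120233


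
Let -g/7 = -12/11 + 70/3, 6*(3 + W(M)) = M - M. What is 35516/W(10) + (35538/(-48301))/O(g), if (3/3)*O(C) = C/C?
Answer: -1715564930/144903 ≈ -11839.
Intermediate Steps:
W(M) = -3 (W(M) = -3 + (M - M)/6 = -3 + (⅙)*0 = -3 + 0 = -3)
g = -5138/33 (g = -7*(-12/11 + 70/3) = -7*734/33 = -5138/33 ≈ -155.70)
O(C) = 1 (O(C) = C/C = 1)
35516/W(10) + (35538/(-48301))/O(g) = 35516/(-3) + (35538/(-48301))/1 = 35516*(-⅓) + (35538*(-1/48301))*1 = -35516/3 - 35538/48301*1 = -35516/3 - 35538/48301 = -1715564930/144903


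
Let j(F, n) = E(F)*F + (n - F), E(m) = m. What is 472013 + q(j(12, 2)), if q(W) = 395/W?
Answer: 63250137/134 ≈ 4.7202e+5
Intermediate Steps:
j(F, n) = n + F² - F (j(F, n) = F*F + (n - F) = F² + (n - F) = n + F² - F)
472013 + q(j(12, 2)) = 472013 + 395/(2 + 12² - 1*12) = 472013 + 395/(2 + 144 - 12) = 472013 + 395/134 = 63250137/134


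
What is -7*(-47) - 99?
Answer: 230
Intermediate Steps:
-7*(-47) - 99 = 329 - 99 = 230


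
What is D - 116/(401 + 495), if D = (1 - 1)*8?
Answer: -29/224 ≈ -0.12946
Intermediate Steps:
D = 0 (D = 0*8 = 0)
D - 116/(401 + 495) = 0 - 116/(401 + 495) = 0 - 116/896 = 0 - 116*1/896 = 0 - 29/224 = -29/224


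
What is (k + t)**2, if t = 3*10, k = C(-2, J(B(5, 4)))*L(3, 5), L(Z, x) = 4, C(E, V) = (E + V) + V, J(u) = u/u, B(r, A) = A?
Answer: 900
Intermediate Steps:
J(u) = 1
C(E, V) = E + 2*V
k = 0 (k = (-2 + 2*1)*4 = (-2 + 2)*4 = 0*4 = 0)
t = 30
(k + t)**2 = (0 + 30)**2 = 30**2 = 900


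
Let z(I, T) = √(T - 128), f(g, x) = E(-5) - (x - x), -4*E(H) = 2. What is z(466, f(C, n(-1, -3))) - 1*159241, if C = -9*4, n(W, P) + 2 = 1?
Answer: -159241 + I*√514/2 ≈ -1.5924e+5 + 11.336*I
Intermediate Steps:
n(W, P) = -1 (n(W, P) = -2 + 1 = -1)
E(H) = -½ (E(H) = -¼*2 = -½)
C = -36
f(g, x) = -½ (f(g, x) = -½ - (x - x) = -½ - 1*0 = -½ + 0 = -½)
z(I, T) = √(-128 + T)
z(466, f(C, n(-1, -3))) - 1*159241 = √(-128 - ½) - 1*159241 = √(-257/2) - 159241 = I*√514/2 - 159241 = -159241 + I*√514/2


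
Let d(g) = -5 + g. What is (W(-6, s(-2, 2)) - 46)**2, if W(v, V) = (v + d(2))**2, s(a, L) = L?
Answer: 1225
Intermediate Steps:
W(v, V) = (-3 + v)**2 (W(v, V) = (v + (-5 + 2))**2 = (v - 3)**2 = (-3 + v)**2)
(W(-6, s(-2, 2)) - 46)**2 = ((-3 - 6)**2 - 46)**2 = ((-9)**2 - 46)**2 = (81 - 46)**2 = 35**2 = 1225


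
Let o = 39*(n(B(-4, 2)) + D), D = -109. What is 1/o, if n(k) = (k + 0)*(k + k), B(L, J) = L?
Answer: -1/3003 ≈ -0.00033300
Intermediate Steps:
n(k) = 2*k**2 (n(k) = k*(2*k) = 2*k**2)
o = -3003 (o = 39*(2*(-4)**2 - 109) = 39*(2*16 - 109) = 39*(32 - 109) = 39*(-77) = -3003)
1/o = 1/(-3003) = -1/3003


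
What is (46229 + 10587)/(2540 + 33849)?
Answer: 56816/36389 ≈ 1.5614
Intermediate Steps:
(46229 + 10587)/(2540 + 33849) = 56816/36389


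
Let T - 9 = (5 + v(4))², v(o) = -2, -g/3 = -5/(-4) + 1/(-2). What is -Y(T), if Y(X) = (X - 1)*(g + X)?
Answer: -1071/4 ≈ -267.75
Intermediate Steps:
g = -9/4 (g = -3*(-5/(-4) + 1/(-2)) = -3*(-5*(-¼) + 1*(-½)) = -3*(5/4 - ½) = -3*¾ = -9/4 ≈ -2.2500)
T = 18 (T = 9 + (5 - 2)² = 9 + 3² = 9 + 9 = 18)
Y(X) = (-1 + X)*(-9/4 + X) (Y(X) = (X - 1)*(-9/4 + X) = (-1 + X)*(-9/4 + X))
-Y(T) = -(9/4 + 18² - 13/4*18) = -(9/4 + 324 - 117/2) = -1*1071/4 = -1071/4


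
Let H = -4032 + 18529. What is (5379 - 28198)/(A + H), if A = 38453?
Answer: -22819/52950 ≈ -0.43095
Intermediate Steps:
H = 14497
(5379 - 28198)/(A + H) = (5379 - 28198)/(38453 + 14497) = -22819/52950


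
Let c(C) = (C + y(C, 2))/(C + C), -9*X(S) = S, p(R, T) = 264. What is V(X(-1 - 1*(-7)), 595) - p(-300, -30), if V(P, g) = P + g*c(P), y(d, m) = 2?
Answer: -2579/3 ≈ -859.67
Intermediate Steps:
X(S) = -S/9
c(C) = (2 + C)/(2*C) (c(C) = (C + 2)/(C + C) = (2 + C)/((2*C)) = (2 + C)*(1/(2*C)) = (2 + C)/(2*C))
V(P, g) = P + g*(2 + P)/(2*P) (V(P, g) = P + g*((2 + P)/(2*P)) = P + g*(2 + P)/(2*P))
V(X(-1 - 1*(-7)), 595) - p(-300, -30) = (-(-1 - 1*(-7))/9 + (1/2)*595 + 595/((-(-1 - 1*(-7))/9))) - 1*264 = (-(-1 + 7)/9 + 595/2 + 595/((-(-1 + 7)/9))) - 264 = (-1/9*6 + 595/2 + 595/((-1/9*6))) - 264 = (-2/3 + 595/2 + 595/(-2/3)) - 264 = (-2/3 + 595/2 + 595*(-3/2)) - 264 = (-2/3 + 595/2 - 1785/2) - 264 = -1787/3 - 264 = -2579/3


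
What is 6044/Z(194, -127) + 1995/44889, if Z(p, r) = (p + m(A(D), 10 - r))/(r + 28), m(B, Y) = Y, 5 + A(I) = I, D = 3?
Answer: -8952980713/4952753 ≈ -1807.7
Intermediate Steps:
A(I) = -5 + I
Z(p, r) = (10 + p - r)/(28 + r) (Z(p, r) = (p + (10 - r))/(r + 28) = (10 + p - r)/(28 + r))
6044/Z(194, -127) + 1995/44889 = 6044/(((10 + 194 - 1*(-127))/(28 - 127))) + 1995/44889 = 6044/(((10 + 194 + 127)/(-99))) + 1995*(1/44889) = 6044/((-1/99*331)) + 665/14963 = 6044/(-331/99) + 665/14963 = 6044*(-99/331) + 665/14963 = -598356/331 + 665/14963 = -8952980713/4952753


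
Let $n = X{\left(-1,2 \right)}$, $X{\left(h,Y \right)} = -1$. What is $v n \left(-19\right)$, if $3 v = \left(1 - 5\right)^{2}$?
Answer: $\frac{304}{3} \approx 101.33$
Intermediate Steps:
$v = \frac{16}{3}$ ($v = \frac{\left(1 - 5\right)^{2}}{3} = \frac{\left(-4\right)^{2}}{3} = \frac{1}{3} \cdot 16 = \frac{16}{3} \approx 5.3333$)
$n = -1$
$v n \left(-19\right) = \frac{16}{3} \left(-1\right) \left(-19\right) = \left(- \frac{16}{3}\right) \left(-19\right) = \frac{304}{3}$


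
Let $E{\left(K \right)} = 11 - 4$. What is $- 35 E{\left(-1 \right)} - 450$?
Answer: $-695$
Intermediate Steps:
$E{\left(K \right)} = 7$ ($E{\left(K \right)} = 11 - 4 = 7$)
$- 35 E{\left(-1 \right)} - 450 = \left(-35\right) 7 - 450 = -245 - 450 = -695$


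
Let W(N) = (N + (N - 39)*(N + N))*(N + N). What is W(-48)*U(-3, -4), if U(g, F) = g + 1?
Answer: 1594368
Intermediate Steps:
W(N) = 2*N*(N + 2*N*(-39 + N)) (W(N) = (N + (-39 + N)*(2*N))*(2*N) = (N + 2*N*(-39 + N))*(2*N) = 2*N*(N + 2*N*(-39 + N)))
U(g, F) = 1 + g
W(-48)*U(-3, -4) = ((-48)**2*(-154 + 4*(-48)))*(1 - 3) = (2304*(-154 - 192))*(-2) = (2304*(-346))*(-2) = -797184*(-2) = 1594368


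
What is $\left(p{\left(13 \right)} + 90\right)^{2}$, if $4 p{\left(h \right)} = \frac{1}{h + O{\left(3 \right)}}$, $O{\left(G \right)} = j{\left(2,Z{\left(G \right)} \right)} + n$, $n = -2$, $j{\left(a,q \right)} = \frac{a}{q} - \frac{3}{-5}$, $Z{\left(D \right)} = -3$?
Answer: $\frac{3487493025}{430336} \approx 8104.1$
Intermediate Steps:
$j{\left(a,q \right)} = \frac{3}{5} + \frac{a}{q}$ ($j{\left(a,q \right)} = \frac{a}{q} - - \frac{3}{5} = \frac{a}{q} + \frac{3}{5} = \frac{3}{5} + \frac{a}{q}$)
$O{\left(G \right)} = - \frac{31}{15}$ ($O{\left(G \right)} = \left(\frac{3}{5} + \frac{2}{-3}\right) - 2 = \left(\frac{3}{5} + 2 \left(- \frac{1}{3}\right)\right) - 2 = \left(\frac{3}{5} - \frac{2}{3}\right) - 2 = - \frac{1}{15} - 2 = - \frac{31}{15}$)
$p{\left(h \right)} = \frac{1}{4 \left(- \frac{31}{15} + h\right)}$ ($p{\left(h \right)} = \frac{1}{4 \left(h - \frac{31}{15}\right)} = \frac{1}{4 \left(- \frac{31}{15} + h\right)}$)
$\left(p{\left(13 \right)} + 90\right)^{2} = \left(\frac{15}{4 \left(-31 + 15 \cdot 13\right)} + 90\right)^{2} = \left(\frac{15}{4 \left(-31 + 195\right)} + 90\right)^{2} = \left(\frac{15}{4 \cdot 164} + 90\right)^{2} = \left(\frac{15}{4} \cdot \frac{1}{164} + 90\right)^{2} = \left(\frac{15}{656} + 90\right)^{2} = \left(\frac{59055}{656}\right)^{2} = \frac{3487493025}{430336}$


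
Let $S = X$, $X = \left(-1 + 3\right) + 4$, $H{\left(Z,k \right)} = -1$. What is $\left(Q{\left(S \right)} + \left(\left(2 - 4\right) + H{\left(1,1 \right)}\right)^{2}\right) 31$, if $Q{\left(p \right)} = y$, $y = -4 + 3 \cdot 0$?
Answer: $155$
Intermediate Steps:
$X = 6$ ($X = 2 + 4 = 6$)
$y = -4$ ($y = -4 + 0 = -4$)
$S = 6$
$Q{\left(p \right)} = -4$
$\left(Q{\left(S \right)} + \left(\left(2 - 4\right) + H{\left(1,1 \right)}\right)^{2}\right) 31 = \left(-4 + \left(\left(2 - 4\right) - 1\right)^{2}\right) 31 = \left(-4 + \left(-2 - 1\right)^{2}\right) 31 = \left(-4 + \left(-3\right)^{2}\right) 31 = \left(-4 + 9\right) 31 = 5 \cdot 31 = 155$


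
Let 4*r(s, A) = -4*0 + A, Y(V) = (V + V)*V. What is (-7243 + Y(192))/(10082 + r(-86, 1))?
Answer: 265940/40329 ≈ 6.5943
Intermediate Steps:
Y(V) = 2*V**2 (Y(V) = (2*V)*V = 2*V**2)
r(s, A) = A/4 (r(s, A) = (-4*0 + A)/4 = (0 + A)/4 = A/4)
(-7243 + Y(192))/(10082 + r(-86, 1)) = (-7243 + 2*192**2)/(10082 + (1/4)*1) = (-7243 + 2*36864)/(10082 + 1/4) = (-7243 + 73728)/(40329/4) = 66485*(4/40329) = 265940/40329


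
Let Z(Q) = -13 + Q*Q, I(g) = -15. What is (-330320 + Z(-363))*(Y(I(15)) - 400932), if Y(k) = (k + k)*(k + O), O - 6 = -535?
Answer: 76370097168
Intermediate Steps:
O = -529 (O = 6 - 535 = -529)
Z(Q) = -13 + Q**2
Y(k) = 2*k*(-529 + k) (Y(k) = (k + k)*(k - 529) = (2*k)*(-529 + k) = 2*k*(-529 + k))
(-330320 + Z(-363))*(Y(I(15)) - 400932) = (-330320 + (-13 + (-363)**2))*(2*(-15)*(-529 - 15) - 400932) = (-330320 + (-13 + 131769))*(2*(-15)*(-544) - 400932) = (-330320 + 131756)*(16320 - 400932) = -198564*(-384612) = 76370097168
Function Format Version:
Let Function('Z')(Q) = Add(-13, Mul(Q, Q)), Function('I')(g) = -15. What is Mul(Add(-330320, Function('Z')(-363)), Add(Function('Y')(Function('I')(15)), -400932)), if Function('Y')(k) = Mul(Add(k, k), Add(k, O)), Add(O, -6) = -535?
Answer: 76370097168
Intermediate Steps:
O = -529 (O = Add(6, -535) = -529)
Function('Z')(Q) = Add(-13, Pow(Q, 2))
Function('Y')(k) = Mul(2, k, Add(-529, k)) (Function('Y')(k) = Mul(Add(k, k), Add(k, -529)) = Mul(Mul(2, k), Add(-529, k)) = Mul(2, k, Add(-529, k)))
Mul(Add(-330320, Function('Z')(-363)), Add(Function('Y')(Function('I')(15)), -400932)) = Mul(Add(-330320, Add(-13, Pow(-363, 2))), Add(Mul(2, -15, Add(-529, -15)), -400932)) = Mul(Add(-330320, Add(-13, 131769)), Add(Mul(2, -15, -544), -400932)) = Mul(Add(-330320, 131756), Add(16320, -400932)) = Mul(-198564, -384612) = 76370097168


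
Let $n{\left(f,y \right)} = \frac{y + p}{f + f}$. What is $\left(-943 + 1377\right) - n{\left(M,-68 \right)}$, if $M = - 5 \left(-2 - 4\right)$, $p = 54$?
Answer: $\frac{13027}{30} \approx 434.23$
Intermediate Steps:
$M = 30$ ($M = \left(-5\right) \left(-6\right) = 30$)
$n{\left(f,y \right)} = \frac{54 + y}{2 f}$ ($n{\left(f,y \right)} = \frac{y + 54}{f + f} = \frac{54 + y}{2 f}$)
$\left(-943 + 1377\right) - n{\left(M,-68 \right)} = \left(-943 + 1377\right) - \frac{54 - 68}{2 \cdot 30} = 434 - \frac{1}{2} \cdot \frac{1}{30} \left(-14\right) = 434 - - \frac{7}{30} = 434 + \frac{7}{30} = \frac{13027}{30}$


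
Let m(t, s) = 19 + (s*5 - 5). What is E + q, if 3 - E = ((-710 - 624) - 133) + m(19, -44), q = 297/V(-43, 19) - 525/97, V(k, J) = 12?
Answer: 657791/388 ≈ 1695.3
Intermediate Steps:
q = 7503/388 (q = 297/12 - 525/97 = 297*(1/12) - 525*1/97 = 99/4 - 525/97 = 7503/388 ≈ 19.338)
m(t, s) = 14 + 5*s (m(t, s) = 19 + (5*s - 5) = 19 + (-5 + 5*s) = 14 + 5*s)
E = 1676 (E = 3 - (((-710 - 624) - 133) + (14 + 5*(-44))) = 3 - ((-1334 - 133) + (14 - 220)) = 3 - (-1467 - 206) = 3 - 1*(-1673) = 3 + 1673 = 1676)
E + q = 1676 + 7503/388 = 657791/388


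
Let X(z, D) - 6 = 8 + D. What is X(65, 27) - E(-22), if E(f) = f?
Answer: 63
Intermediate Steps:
X(z, D) = 14 + D (X(z, D) = 6 + (8 + D) = 14 + D)
X(65, 27) - E(-22) = (14 + 27) - 1*(-22) = 41 + 22 = 63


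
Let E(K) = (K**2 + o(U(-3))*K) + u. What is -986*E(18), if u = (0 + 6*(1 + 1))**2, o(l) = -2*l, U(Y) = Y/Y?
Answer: -425952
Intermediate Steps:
U(Y) = 1
u = 144 (u = (0 + 6*2)**2 = (0 + 12)**2 = 12**2 = 144)
E(K) = 144 + K**2 - 2*K (E(K) = (K**2 + (-2*1)*K) + 144 = (K**2 - 2*K) + 144 = 144 + K**2 - 2*K)
-986*E(18) = -986*(144 + 18**2 - 2*18) = -986*(144 + 324 - 36) = -986*432 = -425952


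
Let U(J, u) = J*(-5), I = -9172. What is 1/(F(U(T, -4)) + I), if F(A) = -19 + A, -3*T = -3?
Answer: -1/9196 ≈ -0.00010874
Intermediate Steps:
T = 1 (T = -⅓*(-3) = 1)
U(J, u) = -5*J
1/(F(U(T, -4)) + I) = 1/((-19 - 5*1) - 9172) = 1/((-19 - 5) - 9172) = 1/(-24 - 9172) = 1/(-9196) = -1/9196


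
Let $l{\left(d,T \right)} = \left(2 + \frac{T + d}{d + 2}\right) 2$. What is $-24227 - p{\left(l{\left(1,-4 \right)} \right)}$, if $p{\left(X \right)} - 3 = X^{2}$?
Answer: $-24234$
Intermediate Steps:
$l{\left(d,T \right)} = 4 + \frac{2 \left(T + d\right)}{2 + d}$ ($l{\left(d,T \right)} = \left(2 + \frac{T + d}{2 + d}\right) 2 = 4 + \frac{2 \left(T + d\right)}{2 + d}$)
$p{\left(X \right)} = 3 + X^{2}$
$-24227 - p{\left(l{\left(1,-4 \right)} \right)} = -24227 - \left(3 + \left(\frac{2 \left(4 - 4 + 3 \cdot 1\right)}{2 + 1}\right)^{2}\right) = -24227 - \left(3 + \left(\frac{2 \left(4 - 4 + 3\right)}{3}\right)^{2}\right) = -24227 - \left(3 + \left(2 \cdot \frac{1}{3} \cdot 3\right)^{2}\right) = -24227 - \left(3 + 2^{2}\right) = -24227 - \left(3 + 4\right) = -24227 - 7 = -24234$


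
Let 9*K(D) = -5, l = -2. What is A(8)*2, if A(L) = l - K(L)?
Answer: -26/9 ≈ -2.8889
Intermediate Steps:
K(D) = -5/9 (K(D) = (⅑)*(-5) = -5/9)
A(L) = -13/9 (A(L) = -2 - 1*(-5/9) = -2 + 5/9 = -13/9)
A(8)*2 = -13/9*2 = -26/9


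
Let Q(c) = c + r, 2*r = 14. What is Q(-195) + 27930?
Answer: 27742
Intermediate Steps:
r = 7 (r = (½)*14 = 7)
Q(c) = 7 + c (Q(c) = c + 7 = 7 + c)
Q(-195) + 27930 = (7 - 195) + 27930 = -188 + 27930 = 27742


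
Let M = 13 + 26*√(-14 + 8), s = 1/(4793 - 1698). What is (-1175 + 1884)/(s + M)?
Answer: 7357672315/3372621758 - 88289873425*I*√6/20235730548 ≈ 2.1816 - 10.687*I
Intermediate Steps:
s = 1/3095 ≈ 0.00032310
M = 13 + 26*I*√6 (M = 13 + 26*√(-6) = 13 + 26*(I*√6) = 13 + 26*I*√6 ≈ 13.0 + 63.687*I)
(-1175 + 1884)/(s + M) = (-1175 + 1884)/(1/3095 + (13 + 26*I*√6)) = 709/(40236/3095 + 26*I*√6)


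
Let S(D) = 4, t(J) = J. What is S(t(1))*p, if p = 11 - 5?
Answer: 24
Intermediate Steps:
p = 6
S(t(1))*p = 4*6 = 24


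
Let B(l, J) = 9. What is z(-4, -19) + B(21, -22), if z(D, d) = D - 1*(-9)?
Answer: 14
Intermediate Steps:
z(D, d) = 9 + D (z(D, d) = D + 9 = 9 + D)
z(-4, -19) + B(21, -22) = (9 - 4) + 9 = 5 + 9 = 14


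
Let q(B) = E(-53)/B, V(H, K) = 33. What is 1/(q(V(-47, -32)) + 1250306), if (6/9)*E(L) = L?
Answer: 22/27506679 ≈ 7.9981e-7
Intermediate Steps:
E(L) = 3*L/2
q(B) = -159/(2*B) (q(B) = ((3/2)*(-53))/B = -159/(2*B))
1/(q(V(-47, -32)) + 1250306) = 1/(-159/2/33 + 1250306) = 1/(-159/2*1/33 + 1250306) = 1/(-53/22 + 1250306) = 1/(27506679/22) = 22/27506679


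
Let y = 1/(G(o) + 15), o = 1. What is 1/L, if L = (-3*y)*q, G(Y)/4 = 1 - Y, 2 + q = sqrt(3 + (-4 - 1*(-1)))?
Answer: 5/2 ≈ 2.5000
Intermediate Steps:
q = -2 (q = -2 + sqrt(3 + (-4 - 1*(-1))) = -2 + sqrt(3 + (-4 + 1)) = -2 + sqrt(3 - 3) = -2 + sqrt(0) = -2 + 0 = -2)
G(Y) = 4 - 4*Y (G(Y) = 4*(1 - Y) = 4 - 4*Y)
y = 1/15 (y = 1/((4 - 4*1) + 15) = 1/((4 - 4) + 15) = 1/(0 + 15) = 1/15 ≈ 0.066667)
L = 2/5 (L = -3*1/15*(-2) = -1/5*(-2) = 2/5 ≈ 0.40000)
1/L = 1/(2/5) = 5/2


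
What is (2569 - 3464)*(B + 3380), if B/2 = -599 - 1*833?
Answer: -461820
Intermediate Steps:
B = -2864 (B = 2*(-599 - 1*833) = 2*(-599 - 833) = 2*(-1432) = -2864)
(2569 - 3464)*(B + 3380) = (2569 - 3464)*(-2864 + 3380) = -895*516 = -461820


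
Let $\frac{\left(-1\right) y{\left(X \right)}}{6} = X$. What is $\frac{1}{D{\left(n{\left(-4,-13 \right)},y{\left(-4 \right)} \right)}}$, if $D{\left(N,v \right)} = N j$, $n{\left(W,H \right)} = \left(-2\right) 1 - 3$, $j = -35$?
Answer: $\frac{1}{175} \approx 0.0057143$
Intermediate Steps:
$y{\left(X \right)} = - 6 X$
$n{\left(W,H \right)} = -5$ ($n{\left(W,H \right)} = -2 - 3 = -5$)
$D{\left(N,v \right)} = - 35 N$ ($D{\left(N,v \right)} = N \left(-35\right) = - 35 N$)
$\frac{1}{D{\left(n{\left(-4,-13 \right)},y{\left(-4 \right)} \right)}} = \frac{1}{\left(-35\right) \left(-5\right)} = \frac{1}{175}$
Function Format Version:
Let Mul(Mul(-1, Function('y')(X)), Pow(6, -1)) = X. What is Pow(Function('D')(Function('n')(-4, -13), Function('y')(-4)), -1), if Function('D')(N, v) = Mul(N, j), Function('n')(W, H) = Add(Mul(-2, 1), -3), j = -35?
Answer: Rational(1, 175) ≈ 0.0057143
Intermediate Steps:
Function('y')(X) = Mul(-6, X)
Function('n')(W, H) = -5 (Function('n')(W, H) = Add(-2, -3) = -5)
Function('D')(N, v) = Mul(-35, N) (Function('D')(N, v) = Mul(N, -35) = Mul(-35, N))
Pow(Function('D')(Function('n')(-4, -13), Function('y')(-4)), -1) = Pow(Mul(-35, -5), -1) = Pow(175, -1) = Rational(1, 175)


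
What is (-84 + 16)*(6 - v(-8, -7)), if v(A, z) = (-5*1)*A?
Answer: 2312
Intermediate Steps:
v(A, z) = -5*A
(-84 + 16)*(6 - v(-8, -7)) = (-84 + 16)*(6 - (-5)*(-8)) = -68*(6 - 1*40) = -68*(6 - 40) = -68*(-34) = 2312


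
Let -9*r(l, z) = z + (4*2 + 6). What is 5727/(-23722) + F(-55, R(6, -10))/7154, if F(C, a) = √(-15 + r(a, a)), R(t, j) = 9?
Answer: -5727/23722 + I*√158/21462 ≈ -0.24142 + 0.00058568*I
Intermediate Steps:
r(l, z) = -14/9 - z/9 (r(l, z) = -(z + (4*2 + 6))/9 = -(z + (8 + 6))/9 = -(z + 14)/9 = -(14 + z)/9 = -14/9 - z/9)
F(C, a) = √(-149/9 - a/9) (F(C, a) = √(-15 + (-14/9 - a/9)) = √(-149/9 - a/9))
5727/(-23722) + F(-55, R(6, -10))/7154 = 5727/(-23722) + (√(-149 - 1*9)/3)/7154 = 5727*(-1/23722) + (√(-149 - 9)/3)*(1/7154) = -5727/23722 + (√(-158)/3)*(1/7154) = -5727/23722 + ((I*√158)/3)*(1/7154) = -5727/23722 + (I*√158/3)*(1/7154) = -5727/23722 + I*√158/21462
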